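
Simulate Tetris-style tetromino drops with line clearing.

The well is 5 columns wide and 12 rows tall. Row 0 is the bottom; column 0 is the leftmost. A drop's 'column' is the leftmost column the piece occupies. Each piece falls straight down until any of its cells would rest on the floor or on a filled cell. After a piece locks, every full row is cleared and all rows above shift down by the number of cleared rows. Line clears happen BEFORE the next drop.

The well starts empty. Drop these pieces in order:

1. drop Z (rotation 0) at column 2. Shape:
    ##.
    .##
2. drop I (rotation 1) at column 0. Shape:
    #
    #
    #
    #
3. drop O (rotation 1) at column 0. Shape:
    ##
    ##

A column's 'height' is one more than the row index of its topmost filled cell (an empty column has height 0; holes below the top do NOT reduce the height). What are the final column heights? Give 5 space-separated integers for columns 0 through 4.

Drop 1: Z rot0 at col 2 lands with bottom-row=0; cleared 0 line(s) (total 0); column heights now [0 0 2 2 1], max=2
Drop 2: I rot1 at col 0 lands with bottom-row=0; cleared 0 line(s) (total 0); column heights now [4 0 2 2 1], max=4
Drop 3: O rot1 at col 0 lands with bottom-row=4; cleared 0 line(s) (total 0); column heights now [6 6 2 2 1], max=6

Answer: 6 6 2 2 1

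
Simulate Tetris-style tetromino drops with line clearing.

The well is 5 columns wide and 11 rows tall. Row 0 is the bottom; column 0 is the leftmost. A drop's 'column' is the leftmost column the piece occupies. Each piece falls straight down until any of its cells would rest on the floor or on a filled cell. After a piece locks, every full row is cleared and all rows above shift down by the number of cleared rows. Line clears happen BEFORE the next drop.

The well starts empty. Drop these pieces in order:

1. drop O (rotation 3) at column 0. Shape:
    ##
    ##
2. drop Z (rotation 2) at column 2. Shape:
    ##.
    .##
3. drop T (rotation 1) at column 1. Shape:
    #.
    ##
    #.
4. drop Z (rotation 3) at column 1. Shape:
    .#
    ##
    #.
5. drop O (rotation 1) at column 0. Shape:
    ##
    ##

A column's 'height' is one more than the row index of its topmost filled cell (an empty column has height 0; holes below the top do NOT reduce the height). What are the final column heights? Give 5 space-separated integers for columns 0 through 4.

Answer: 9 9 8 2 1

Derivation:
Drop 1: O rot3 at col 0 lands with bottom-row=0; cleared 0 line(s) (total 0); column heights now [2 2 0 0 0], max=2
Drop 2: Z rot2 at col 2 lands with bottom-row=0; cleared 0 line(s) (total 0); column heights now [2 2 2 2 1], max=2
Drop 3: T rot1 at col 1 lands with bottom-row=2; cleared 0 line(s) (total 0); column heights now [2 5 4 2 1], max=5
Drop 4: Z rot3 at col 1 lands with bottom-row=5; cleared 0 line(s) (total 0); column heights now [2 7 8 2 1], max=8
Drop 5: O rot1 at col 0 lands with bottom-row=7; cleared 0 line(s) (total 0); column heights now [9 9 8 2 1], max=9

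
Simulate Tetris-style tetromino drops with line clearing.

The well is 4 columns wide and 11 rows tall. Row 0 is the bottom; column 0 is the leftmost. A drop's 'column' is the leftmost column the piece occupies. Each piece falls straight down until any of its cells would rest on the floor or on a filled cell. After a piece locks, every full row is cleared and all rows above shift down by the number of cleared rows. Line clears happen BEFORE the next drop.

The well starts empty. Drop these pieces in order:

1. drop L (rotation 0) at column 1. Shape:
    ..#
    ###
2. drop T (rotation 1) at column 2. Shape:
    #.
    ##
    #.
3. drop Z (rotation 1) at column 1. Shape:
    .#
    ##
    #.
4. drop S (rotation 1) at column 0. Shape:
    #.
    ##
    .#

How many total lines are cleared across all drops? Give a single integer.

Drop 1: L rot0 at col 1 lands with bottom-row=0; cleared 0 line(s) (total 0); column heights now [0 1 1 2], max=2
Drop 2: T rot1 at col 2 lands with bottom-row=1; cleared 0 line(s) (total 0); column heights now [0 1 4 3], max=4
Drop 3: Z rot1 at col 1 lands with bottom-row=3; cleared 0 line(s) (total 0); column heights now [0 5 6 3], max=6
Drop 4: S rot1 at col 0 lands with bottom-row=5; cleared 0 line(s) (total 0); column heights now [8 7 6 3], max=8

Answer: 0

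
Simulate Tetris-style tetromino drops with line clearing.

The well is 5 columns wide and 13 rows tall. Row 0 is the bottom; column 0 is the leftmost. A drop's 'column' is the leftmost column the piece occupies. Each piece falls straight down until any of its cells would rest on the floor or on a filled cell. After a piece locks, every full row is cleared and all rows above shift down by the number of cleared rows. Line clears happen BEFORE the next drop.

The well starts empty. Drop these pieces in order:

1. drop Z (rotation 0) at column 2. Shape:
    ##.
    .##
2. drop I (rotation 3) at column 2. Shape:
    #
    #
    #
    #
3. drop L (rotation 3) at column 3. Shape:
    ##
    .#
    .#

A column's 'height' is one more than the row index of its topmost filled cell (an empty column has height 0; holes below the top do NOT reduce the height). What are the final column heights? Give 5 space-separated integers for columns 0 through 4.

Answer: 0 0 6 4 4

Derivation:
Drop 1: Z rot0 at col 2 lands with bottom-row=0; cleared 0 line(s) (total 0); column heights now [0 0 2 2 1], max=2
Drop 2: I rot3 at col 2 lands with bottom-row=2; cleared 0 line(s) (total 0); column heights now [0 0 6 2 1], max=6
Drop 3: L rot3 at col 3 lands with bottom-row=1; cleared 0 line(s) (total 0); column heights now [0 0 6 4 4], max=6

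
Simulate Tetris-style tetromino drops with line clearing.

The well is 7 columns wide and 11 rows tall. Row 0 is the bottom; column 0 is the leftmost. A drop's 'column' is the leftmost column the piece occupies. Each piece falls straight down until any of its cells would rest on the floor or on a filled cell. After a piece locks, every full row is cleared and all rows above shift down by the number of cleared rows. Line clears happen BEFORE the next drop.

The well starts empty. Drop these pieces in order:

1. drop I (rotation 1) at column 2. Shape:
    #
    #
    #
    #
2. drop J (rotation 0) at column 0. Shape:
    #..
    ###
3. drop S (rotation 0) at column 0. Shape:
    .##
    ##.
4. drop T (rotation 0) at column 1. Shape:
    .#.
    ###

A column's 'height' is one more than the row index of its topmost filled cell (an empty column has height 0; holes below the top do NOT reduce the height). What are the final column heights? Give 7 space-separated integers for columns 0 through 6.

Drop 1: I rot1 at col 2 lands with bottom-row=0; cleared 0 line(s) (total 0); column heights now [0 0 4 0 0 0 0], max=4
Drop 2: J rot0 at col 0 lands with bottom-row=4; cleared 0 line(s) (total 0); column heights now [6 5 5 0 0 0 0], max=6
Drop 3: S rot0 at col 0 lands with bottom-row=6; cleared 0 line(s) (total 0); column heights now [7 8 8 0 0 0 0], max=8
Drop 4: T rot0 at col 1 lands with bottom-row=8; cleared 0 line(s) (total 0); column heights now [7 9 10 9 0 0 0], max=10

Answer: 7 9 10 9 0 0 0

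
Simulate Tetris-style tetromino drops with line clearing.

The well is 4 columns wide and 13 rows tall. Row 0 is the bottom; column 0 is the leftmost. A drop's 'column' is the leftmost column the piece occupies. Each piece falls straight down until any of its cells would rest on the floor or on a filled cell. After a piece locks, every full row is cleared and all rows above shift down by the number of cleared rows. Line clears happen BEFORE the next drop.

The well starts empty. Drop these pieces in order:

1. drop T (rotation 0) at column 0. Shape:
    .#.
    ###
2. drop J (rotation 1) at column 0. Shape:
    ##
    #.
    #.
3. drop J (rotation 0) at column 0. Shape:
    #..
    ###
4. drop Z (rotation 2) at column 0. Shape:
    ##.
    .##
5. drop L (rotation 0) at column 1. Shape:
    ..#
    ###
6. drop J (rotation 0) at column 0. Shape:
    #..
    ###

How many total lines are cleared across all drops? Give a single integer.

Drop 1: T rot0 at col 0 lands with bottom-row=0; cleared 0 line(s) (total 0); column heights now [1 2 1 0], max=2
Drop 2: J rot1 at col 0 lands with bottom-row=1; cleared 0 line(s) (total 0); column heights now [4 4 1 0], max=4
Drop 3: J rot0 at col 0 lands with bottom-row=4; cleared 0 line(s) (total 0); column heights now [6 5 5 0], max=6
Drop 4: Z rot2 at col 0 lands with bottom-row=5; cleared 0 line(s) (total 0); column heights now [7 7 6 0], max=7
Drop 5: L rot0 at col 1 lands with bottom-row=7; cleared 0 line(s) (total 0); column heights now [7 8 8 9], max=9
Drop 6: J rot0 at col 0 lands with bottom-row=8; cleared 1 line(s) (total 1); column heights now [9 8 8 8], max=9

Answer: 1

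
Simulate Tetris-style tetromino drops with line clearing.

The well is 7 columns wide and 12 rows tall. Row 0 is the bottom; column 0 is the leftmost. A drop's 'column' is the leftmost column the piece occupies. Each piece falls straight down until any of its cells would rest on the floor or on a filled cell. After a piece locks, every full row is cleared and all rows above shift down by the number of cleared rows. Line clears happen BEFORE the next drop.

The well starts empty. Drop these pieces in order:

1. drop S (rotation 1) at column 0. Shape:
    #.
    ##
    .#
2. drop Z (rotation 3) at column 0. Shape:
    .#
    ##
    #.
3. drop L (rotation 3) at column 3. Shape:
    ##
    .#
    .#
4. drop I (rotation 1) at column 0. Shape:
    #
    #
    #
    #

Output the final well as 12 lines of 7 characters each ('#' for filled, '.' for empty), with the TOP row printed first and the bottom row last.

Drop 1: S rot1 at col 0 lands with bottom-row=0; cleared 0 line(s) (total 0); column heights now [3 2 0 0 0 0 0], max=3
Drop 2: Z rot3 at col 0 lands with bottom-row=3; cleared 0 line(s) (total 0); column heights now [5 6 0 0 0 0 0], max=6
Drop 3: L rot3 at col 3 lands with bottom-row=0; cleared 0 line(s) (total 0); column heights now [5 6 0 3 3 0 0], max=6
Drop 4: I rot1 at col 0 lands with bottom-row=5; cleared 0 line(s) (total 0); column heights now [9 6 0 3 3 0 0], max=9

Answer: .......
.......
.......
#......
#......
#......
##.....
##.....
#......
#..##..
##..#..
.#..#..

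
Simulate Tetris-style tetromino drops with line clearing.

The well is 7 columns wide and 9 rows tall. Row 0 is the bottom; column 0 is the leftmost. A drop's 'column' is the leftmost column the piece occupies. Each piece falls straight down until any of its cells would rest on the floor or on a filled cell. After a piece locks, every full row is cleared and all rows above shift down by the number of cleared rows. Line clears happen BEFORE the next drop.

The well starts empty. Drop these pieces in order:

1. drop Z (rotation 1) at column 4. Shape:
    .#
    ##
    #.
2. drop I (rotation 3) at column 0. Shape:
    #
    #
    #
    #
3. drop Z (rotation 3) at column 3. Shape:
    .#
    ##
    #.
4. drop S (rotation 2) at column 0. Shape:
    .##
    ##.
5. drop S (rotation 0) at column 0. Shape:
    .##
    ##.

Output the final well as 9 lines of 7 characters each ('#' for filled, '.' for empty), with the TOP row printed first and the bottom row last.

Answer: .......
.##....
##.....
.##....
##.....
#...#..
#..###.
#..###.
#...#..

Derivation:
Drop 1: Z rot1 at col 4 lands with bottom-row=0; cleared 0 line(s) (total 0); column heights now [0 0 0 0 2 3 0], max=3
Drop 2: I rot3 at col 0 lands with bottom-row=0; cleared 0 line(s) (total 0); column heights now [4 0 0 0 2 3 0], max=4
Drop 3: Z rot3 at col 3 lands with bottom-row=1; cleared 0 line(s) (total 0); column heights now [4 0 0 3 4 3 0], max=4
Drop 4: S rot2 at col 0 lands with bottom-row=4; cleared 0 line(s) (total 0); column heights now [5 6 6 3 4 3 0], max=6
Drop 5: S rot0 at col 0 lands with bottom-row=6; cleared 0 line(s) (total 0); column heights now [7 8 8 3 4 3 0], max=8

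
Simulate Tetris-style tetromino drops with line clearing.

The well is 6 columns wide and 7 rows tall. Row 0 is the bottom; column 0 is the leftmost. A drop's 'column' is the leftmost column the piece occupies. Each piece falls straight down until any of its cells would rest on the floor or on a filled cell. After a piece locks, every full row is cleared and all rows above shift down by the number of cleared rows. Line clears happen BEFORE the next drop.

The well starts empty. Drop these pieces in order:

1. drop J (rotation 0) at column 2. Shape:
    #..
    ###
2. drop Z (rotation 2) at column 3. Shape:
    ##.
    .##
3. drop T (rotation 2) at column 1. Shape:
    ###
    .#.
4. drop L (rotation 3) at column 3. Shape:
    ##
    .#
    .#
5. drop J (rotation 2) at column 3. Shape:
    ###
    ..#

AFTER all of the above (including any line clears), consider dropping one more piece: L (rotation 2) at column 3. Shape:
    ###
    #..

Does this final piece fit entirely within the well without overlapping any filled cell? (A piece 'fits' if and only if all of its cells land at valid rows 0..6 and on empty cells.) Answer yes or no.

Answer: no

Derivation:
Drop 1: J rot0 at col 2 lands with bottom-row=0; cleared 0 line(s) (total 0); column heights now [0 0 2 1 1 0], max=2
Drop 2: Z rot2 at col 3 lands with bottom-row=1; cleared 0 line(s) (total 0); column heights now [0 0 2 3 3 2], max=3
Drop 3: T rot2 at col 1 lands with bottom-row=2; cleared 0 line(s) (total 0); column heights now [0 4 4 4 3 2], max=4
Drop 4: L rot3 at col 3 lands with bottom-row=3; cleared 0 line(s) (total 0); column heights now [0 4 4 6 6 2], max=6
Drop 5: J rot2 at col 3 lands with bottom-row=5; cleared 0 line(s) (total 0); column heights now [0 4 4 7 7 7], max=7
Test piece L rot2 at col 3 (width 3): heights before test = [0 4 4 7 7 7]; fits = False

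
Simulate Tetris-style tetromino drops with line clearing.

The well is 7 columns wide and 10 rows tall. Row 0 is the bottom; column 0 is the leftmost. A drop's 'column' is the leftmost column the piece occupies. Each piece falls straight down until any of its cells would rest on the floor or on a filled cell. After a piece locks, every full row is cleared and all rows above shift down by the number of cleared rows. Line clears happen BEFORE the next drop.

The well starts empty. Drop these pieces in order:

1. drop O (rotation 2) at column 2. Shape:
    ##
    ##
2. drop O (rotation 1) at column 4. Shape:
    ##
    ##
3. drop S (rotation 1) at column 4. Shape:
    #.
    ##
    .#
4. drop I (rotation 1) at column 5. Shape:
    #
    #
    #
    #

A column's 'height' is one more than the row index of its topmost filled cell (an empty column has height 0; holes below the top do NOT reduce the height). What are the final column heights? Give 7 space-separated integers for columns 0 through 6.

Drop 1: O rot2 at col 2 lands with bottom-row=0; cleared 0 line(s) (total 0); column heights now [0 0 2 2 0 0 0], max=2
Drop 2: O rot1 at col 4 lands with bottom-row=0; cleared 0 line(s) (total 0); column heights now [0 0 2 2 2 2 0], max=2
Drop 3: S rot1 at col 4 lands with bottom-row=2; cleared 0 line(s) (total 0); column heights now [0 0 2 2 5 4 0], max=5
Drop 4: I rot1 at col 5 lands with bottom-row=4; cleared 0 line(s) (total 0); column heights now [0 0 2 2 5 8 0], max=8

Answer: 0 0 2 2 5 8 0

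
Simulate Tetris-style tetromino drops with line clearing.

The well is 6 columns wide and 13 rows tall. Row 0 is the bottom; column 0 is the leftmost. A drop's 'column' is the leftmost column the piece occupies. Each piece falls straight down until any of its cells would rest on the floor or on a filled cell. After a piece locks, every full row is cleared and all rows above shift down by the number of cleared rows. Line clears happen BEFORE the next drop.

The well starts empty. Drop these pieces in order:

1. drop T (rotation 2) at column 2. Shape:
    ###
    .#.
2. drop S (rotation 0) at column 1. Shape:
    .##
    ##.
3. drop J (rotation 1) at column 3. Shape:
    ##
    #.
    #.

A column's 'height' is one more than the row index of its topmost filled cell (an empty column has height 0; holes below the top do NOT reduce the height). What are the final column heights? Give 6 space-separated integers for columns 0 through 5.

Answer: 0 3 4 7 7 0

Derivation:
Drop 1: T rot2 at col 2 lands with bottom-row=0; cleared 0 line(s) (total 0); column heights now [0 0 2 2 2 0], max=2
Drop 2: S rot0 at col 1 lands with bottom-row=2; cleared 0 line(s) (total 0); column heights now [0 3 4 4 2 0], max=4
Drop 3: J rot1 at col 3 lands with bottom-row=4; cleared 0 line(s) (total 0); column heights now [0 3 4 7 7 0], max=7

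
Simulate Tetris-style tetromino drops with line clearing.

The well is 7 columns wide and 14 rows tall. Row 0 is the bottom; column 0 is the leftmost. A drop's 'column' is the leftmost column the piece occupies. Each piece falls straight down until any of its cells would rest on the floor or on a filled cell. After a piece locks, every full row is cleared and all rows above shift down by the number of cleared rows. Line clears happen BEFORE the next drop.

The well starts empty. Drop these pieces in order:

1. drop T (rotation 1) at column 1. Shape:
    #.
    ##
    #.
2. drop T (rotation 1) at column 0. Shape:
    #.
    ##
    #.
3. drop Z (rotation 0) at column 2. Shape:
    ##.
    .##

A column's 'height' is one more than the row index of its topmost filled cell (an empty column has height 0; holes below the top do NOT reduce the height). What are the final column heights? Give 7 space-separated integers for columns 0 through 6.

Drop 1: T rot1 at col 1 lands with bottom-row=0; cleared 0 line(s) (total 0); column heights now [0 3 2 0 0 0 0], max=3
Drop 2: T rot1 at col 0 lands with bottom-row=2; cleared 0 line(s) (total 0); column heights now [5 4 2 0 0 0 0], max=5
Drop 3: Z rot0 at col 2 lands with bottom-row=1; cleared 0 line(s) (total 0); column heights now [5 4 3 3 2 0 0], max=5

Answer: 5 4 3 3 2 0 0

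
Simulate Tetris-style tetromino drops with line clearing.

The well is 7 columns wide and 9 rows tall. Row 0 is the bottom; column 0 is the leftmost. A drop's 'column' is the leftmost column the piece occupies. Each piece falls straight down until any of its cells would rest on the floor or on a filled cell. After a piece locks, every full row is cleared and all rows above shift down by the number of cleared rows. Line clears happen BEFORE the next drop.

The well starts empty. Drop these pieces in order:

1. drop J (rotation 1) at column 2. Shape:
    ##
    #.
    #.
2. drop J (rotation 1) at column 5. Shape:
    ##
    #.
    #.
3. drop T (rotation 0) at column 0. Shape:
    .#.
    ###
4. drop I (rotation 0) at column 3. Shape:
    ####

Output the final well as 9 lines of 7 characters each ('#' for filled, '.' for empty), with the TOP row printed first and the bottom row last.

Drop 1: J rot1 at col 2 lands with bottom-row=0; cleared 0 line(s) (total 0); column heights now [0 0 3 3 0 0 0], max=3
Drop 2: J rot1 at col 5 lands with bottom-row=0; cleared 0 line(s) (total 0); column heights now [0 0 3 3 0 3 3], max=3
Drop 3: T rot0 at col 0 lands with bottom-row=3; cleared 0 line(s) (total 0); column heights now [4 5 4 3 0 3 3], max=5
Drop 4: I rot0 at col 3 lands with bottom-row=3; cleared 1 line(s) (total 1); column heights now [0 4 3 3 0 3 3], max=4

Answer: .......
.......
.......
.......
.......
.#.....
..##.##
..#..#.
..#..#.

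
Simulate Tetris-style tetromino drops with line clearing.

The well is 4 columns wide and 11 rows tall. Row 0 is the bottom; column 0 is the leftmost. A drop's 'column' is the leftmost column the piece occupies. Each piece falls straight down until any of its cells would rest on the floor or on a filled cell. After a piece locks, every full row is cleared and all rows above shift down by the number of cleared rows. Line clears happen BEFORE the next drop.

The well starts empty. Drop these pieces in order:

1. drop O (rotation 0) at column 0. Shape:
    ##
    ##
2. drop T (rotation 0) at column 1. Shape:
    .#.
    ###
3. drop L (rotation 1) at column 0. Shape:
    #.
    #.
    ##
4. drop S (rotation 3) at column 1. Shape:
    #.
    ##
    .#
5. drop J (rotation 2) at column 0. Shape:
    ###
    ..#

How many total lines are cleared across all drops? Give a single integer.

Answer: 0

Derivation:
Drop 1: O rot0 at col 0 lands with bottom-row=0; cleared 0 line(s) (total 0); column heights now [2 2 0 0], max=2
Drop 2: T rot0 at col 1 lands with bottom-row=2; cleared 0 line(s) (total 0); column heights now [2 3 4 3], max=4
Drop 3: L rot1 at col 0 lands with bottom-row=3; cleared 0 line(s) (total 0); column heights now [6 4 4 3], max=6
Drop 4: S rot3 at col 1 lands with bottom-row=4; cleared 0 line(s) (total 0); column heights now [6 7 6 3], max=7
Drop 5: J rot2 at col 0 lands with bottom-row=6; cleared 0 line(s) (total 0); column heights now [8 8 8 3], max=8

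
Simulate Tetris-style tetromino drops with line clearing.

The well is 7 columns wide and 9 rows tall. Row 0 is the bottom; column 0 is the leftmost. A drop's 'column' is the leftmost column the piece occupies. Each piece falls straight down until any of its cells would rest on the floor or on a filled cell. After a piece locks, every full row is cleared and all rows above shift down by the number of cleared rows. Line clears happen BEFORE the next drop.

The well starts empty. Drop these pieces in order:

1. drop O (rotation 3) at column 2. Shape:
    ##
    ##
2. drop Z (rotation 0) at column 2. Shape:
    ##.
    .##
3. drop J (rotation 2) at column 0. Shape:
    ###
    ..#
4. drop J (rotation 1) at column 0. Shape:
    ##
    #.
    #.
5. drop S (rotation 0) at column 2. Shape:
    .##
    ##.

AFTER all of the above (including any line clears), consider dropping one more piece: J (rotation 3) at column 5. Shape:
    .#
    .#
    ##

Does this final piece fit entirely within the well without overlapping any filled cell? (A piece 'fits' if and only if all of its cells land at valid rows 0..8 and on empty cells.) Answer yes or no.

Drop 1: O rot3 at col 2 lands with bottom-row=0; cleared 0 line(s) (total 0); column heights now [0 0 2 2 0 0 0], max=2
Drop 2: Z rot0 at col 2 lands with bottom-row=2; cleared 0 line(s) (total 0); column heights now [0 0 4 4 3 0 0], max=4
Drop 3: J rot2 at col 0 lands with bottom-row=4; cleared 0 line(s) (total 0); column heights now [6 6 6 4 3 0 0], max=6
Drop 4: J rot1 at col 0 lands with bottom-row=6; cleared 0 line(s) (total 0); column heights now [9 9 6 4 3 0 0], max=9
Drop 5: S rot0 at col 2 lands with bottom-row=6; cleared 0 line(s) (total 0); column heights now [9 9 7 8 8 0 0], max=9
Test piece J rot3 at col 5 (width 2): heights before test = [9 9 7 8 8 0 0]; fits = True

Answer: yes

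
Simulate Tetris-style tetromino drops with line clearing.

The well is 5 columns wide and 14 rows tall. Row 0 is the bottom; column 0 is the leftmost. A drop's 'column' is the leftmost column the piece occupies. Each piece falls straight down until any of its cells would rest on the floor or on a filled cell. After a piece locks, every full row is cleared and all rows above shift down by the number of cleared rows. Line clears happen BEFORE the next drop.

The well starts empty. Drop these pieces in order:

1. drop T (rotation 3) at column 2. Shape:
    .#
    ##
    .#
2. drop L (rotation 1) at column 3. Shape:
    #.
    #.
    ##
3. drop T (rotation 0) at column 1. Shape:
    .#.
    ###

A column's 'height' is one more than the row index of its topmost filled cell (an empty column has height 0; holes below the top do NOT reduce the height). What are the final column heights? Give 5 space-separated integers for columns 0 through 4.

Answer: 0 7 8 7 4

Derivation:
Drop 1: T rot3 at col 2 lands with bottom-row=0; cleared 0 line(s) (total 0); column heights now [0 0 2 3 0], max=3
Drop 2: L rot1 at col 3 lands with bottom-row=3; cleared 0 line(s) (total 0); column heights now [0 0 2 6 4], max=6
Drop 3: T rot0 at col 1 lands with bottom-row=6; cleared 0 line(s) (total 0); column heights now [0 7 8 7 4], max=8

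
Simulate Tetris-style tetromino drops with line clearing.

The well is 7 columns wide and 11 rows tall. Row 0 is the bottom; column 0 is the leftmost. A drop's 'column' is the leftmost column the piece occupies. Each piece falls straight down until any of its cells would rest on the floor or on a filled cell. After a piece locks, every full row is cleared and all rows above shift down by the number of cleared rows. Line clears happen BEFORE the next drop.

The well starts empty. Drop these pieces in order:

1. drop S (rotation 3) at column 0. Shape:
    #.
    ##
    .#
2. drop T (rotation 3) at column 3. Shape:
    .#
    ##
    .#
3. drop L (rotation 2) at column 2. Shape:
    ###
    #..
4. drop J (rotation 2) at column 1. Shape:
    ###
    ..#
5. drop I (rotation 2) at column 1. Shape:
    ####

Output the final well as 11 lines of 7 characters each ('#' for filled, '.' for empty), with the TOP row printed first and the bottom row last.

Answer: .......
.......
.......
.......
.####..
.###...
...#...
..###..
#.#.#..
##.##..
.#..#..

Derivation:
Drop 1: S rot3 at col 0 lands with bottom-row=0; cleared 0 line(s) (total 0); column heights now [3 2 0 0 0 0 0], max=3
Drop 2: T rot3 at col 3 lands with bottom-row=0; cleared 0 line(s) (total 0); column heights now [3 2 0 2 3 0 0], max=3
Drop 3: L rot2 at col 2 lands with bottom-row=2; cleared 0 line(s) (total 0); column heights now [3 2 4 4 4 0 0], max=4
Drop 4: J rot2 at col 1 lands with bottom-row=4; cleared 0 line(s) (total 0); column heights now [3 6 6 6 4 0 0], max=6
Drop 5: I rot2 at col 1 lands with bottom-row=6; cleared 0 line(s) (total 0); column heights now [3 7 7 7 7 0 0], max=7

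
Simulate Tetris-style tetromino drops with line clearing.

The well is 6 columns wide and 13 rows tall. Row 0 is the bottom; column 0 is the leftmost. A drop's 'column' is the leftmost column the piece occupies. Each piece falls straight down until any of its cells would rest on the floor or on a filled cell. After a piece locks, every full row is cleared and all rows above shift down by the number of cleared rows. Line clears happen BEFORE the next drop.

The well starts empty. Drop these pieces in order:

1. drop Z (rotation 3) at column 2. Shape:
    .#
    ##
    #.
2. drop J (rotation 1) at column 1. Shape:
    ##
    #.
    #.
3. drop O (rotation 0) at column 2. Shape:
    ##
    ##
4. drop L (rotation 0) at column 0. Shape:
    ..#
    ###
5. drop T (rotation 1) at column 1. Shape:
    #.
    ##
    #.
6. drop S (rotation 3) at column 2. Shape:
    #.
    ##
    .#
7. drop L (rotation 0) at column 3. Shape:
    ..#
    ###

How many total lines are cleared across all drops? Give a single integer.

Drop 1: Z rot3 at col 2 lands with bottom-row=0; cleared 0 line(s) (total 0); column heights now [0 0 2 3 0 0], max=3
Drop 2: J rot1 at col 1 lands with bottom-row=0; cleared 0 line(s) (total 0); column heights now [0 3 3 3 0 0], max=3
Drop 3: O rot0 at col 2 lands with bottom-row=3; cleared 0 line(s) (total 0); column heights now [0 3 5 5 0 0], max=5
Drop 4: L rot0 at col 0 lands with bottom-row=5; cleared 0 line(s) (total 0); column heights now [6 6 7 5 0 0], max=7
Drop 5: T rot1 at col 1 lands with bottom-row=6; cleared 0 line(s) (total 0); column heights now [6 9 8 5 0 0], max=9
Drop 6: S rot3 at col 2 lands with bottom-row=7; cleared 0 line(s) (total 0); column heights now [6 9 10 9 0 0], max=10
Drop 7: L rot0 at col 3 lands with bottom-row=9; cleared 0 line(s) (total 0); column heights now [6 9 10 10 10 11], max=11

Answer: 0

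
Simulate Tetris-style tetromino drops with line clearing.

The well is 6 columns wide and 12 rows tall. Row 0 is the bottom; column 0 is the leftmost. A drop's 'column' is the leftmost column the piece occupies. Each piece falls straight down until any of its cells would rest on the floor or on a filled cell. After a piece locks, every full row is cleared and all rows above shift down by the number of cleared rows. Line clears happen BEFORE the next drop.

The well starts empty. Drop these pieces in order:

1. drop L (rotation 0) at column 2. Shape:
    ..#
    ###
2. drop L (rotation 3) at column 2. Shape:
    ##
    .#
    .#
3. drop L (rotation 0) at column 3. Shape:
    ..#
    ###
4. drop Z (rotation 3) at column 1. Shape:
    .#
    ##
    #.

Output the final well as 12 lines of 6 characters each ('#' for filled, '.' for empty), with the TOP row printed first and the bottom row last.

Answer: ......
......
......
......
......
......
..#..#
.#####
.###..
...#..
...##.
..###.

Derivation:
Drop 1: L rot0 at col 2 lands with bottom-row=0; cleared 0 line(s) (total 0); column heights now [0 0 1 1 2 0], max=2
Drop 2: L rot3 at col 2 lands with bottom-row=1; cleared 0 line(s) (total 0); column heights now [0 0 4 4 2 0], max=4
Drop 3: L rot0 at col 3 lands with bottom-row=4; cleared 0 line(s) (total 0); column heights now [0 0 4 5 5 6], max=6
Drop 4: Z rot3 at col 1 lands with bottom-row=3; cleared 0 line(s) (total 0); column heights now [0 5 6 5 5 6], max=6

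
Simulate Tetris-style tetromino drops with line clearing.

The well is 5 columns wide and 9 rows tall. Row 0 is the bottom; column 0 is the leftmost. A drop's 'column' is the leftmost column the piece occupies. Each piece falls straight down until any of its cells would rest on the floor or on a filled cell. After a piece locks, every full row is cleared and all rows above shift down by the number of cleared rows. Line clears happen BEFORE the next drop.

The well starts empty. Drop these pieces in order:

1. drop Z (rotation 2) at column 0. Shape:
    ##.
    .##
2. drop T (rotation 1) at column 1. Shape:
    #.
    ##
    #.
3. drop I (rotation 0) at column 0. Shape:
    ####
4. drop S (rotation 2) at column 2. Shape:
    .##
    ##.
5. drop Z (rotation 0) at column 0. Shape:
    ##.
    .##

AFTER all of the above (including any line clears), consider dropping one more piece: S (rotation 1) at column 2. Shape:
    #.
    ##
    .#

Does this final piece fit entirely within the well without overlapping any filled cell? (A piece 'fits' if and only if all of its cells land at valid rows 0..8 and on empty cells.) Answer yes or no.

Answer: no

Derivation:
Drop 1: Z rot2 at col 0 lands with bottom-row=0; cleared 0 line(s) (total 0); column heights now [2 2 1 0 0], max=2
Drop 2: T rot1 at col 1 lands with bottom-row=2; cleared 0 line(s) (total 0); column heights now [2 5 4 0 0], max=5
Drop 3: I rot0 at col 0 lands with bottom-row=5; cleared 0 line(s) (total 0); column heights now [6 6 6 6 0], max=6
Drop 4: S rot2 at col 2 lands with bottom-row=6; cleared 0 line(s) (total 0); column heights now [6 6 7 8 8], max=8
Drop 5: Z rot0 at col 0 lands with bottom-row=7; cleared 0 line(s) (total 0); column heights now [9 9 8 8 8], max=9
Test piece S rot1 at col 2 (width 2): heights before test = [9 9 8 8 8]; fits = False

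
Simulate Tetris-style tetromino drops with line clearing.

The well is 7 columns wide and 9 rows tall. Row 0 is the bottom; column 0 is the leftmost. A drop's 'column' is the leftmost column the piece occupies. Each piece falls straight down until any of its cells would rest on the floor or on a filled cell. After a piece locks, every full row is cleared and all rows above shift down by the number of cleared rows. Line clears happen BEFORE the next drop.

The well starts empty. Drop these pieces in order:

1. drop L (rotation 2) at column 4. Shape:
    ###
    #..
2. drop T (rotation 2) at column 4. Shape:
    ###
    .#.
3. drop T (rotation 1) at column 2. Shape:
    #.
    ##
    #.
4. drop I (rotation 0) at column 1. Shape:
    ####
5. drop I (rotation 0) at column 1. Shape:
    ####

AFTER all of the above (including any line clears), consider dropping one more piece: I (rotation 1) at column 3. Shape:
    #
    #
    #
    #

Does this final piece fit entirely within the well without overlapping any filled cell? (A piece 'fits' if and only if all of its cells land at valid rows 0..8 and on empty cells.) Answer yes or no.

Answer: no

Derivation:
Drop 1: L rot2 at col 4 lands with bottom-row=0; cleared 0 line(s) (total 0); column heights now [0 0 0 0 2 2 2], max=2
Drop 2: T rot2 at col 4 lands with bottom-row=2; cleared 0 line(s) (total 0); column heights now [0 0 0 0 4 4 4], max=4
Drop 3: T rot1 at col 2 lands with bottom-row=0; cleared 0 line(s) (total 0); column heights now [0 0 3 2 4 4 4], max=4
Drop 4: I rot0 at col 1 lands with bottom-row=4; cleared 0 line(s) (total 0); column heights now [0 5 5 5 5 4 4], max=5
Drop 5: I rot0 at col 1 lands with bottom-row=5; cleared 0 line(s) (total 0); column heights now [0 6 6 6 6 4 4], max=6
Test piece I rot1 at col 3 (width 1): heights before test = [0 6 6 6 6 4 4]; fits = False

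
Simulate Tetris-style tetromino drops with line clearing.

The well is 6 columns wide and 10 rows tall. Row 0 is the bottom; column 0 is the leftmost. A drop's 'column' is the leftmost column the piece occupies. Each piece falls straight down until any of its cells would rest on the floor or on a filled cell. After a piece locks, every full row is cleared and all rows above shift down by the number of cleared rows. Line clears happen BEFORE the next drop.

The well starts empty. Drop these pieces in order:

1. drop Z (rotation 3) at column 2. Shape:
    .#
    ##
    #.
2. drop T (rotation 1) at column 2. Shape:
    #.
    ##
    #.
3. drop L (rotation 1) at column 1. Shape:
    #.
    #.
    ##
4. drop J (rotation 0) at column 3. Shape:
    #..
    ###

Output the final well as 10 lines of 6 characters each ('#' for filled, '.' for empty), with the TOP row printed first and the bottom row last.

Answer: ......
......
.#....
.#....
.###..
..####
..##..
..##..
..##..
..#...

Derivation:
Drop 1: Z rot3 at col 2 lands with bottom-row=0; cleared 0 line(s) (total 0); column heights now [0 0 2 3 0 0], max=3
Drop 2: T rot1 at col 2 lands with bottom-row=2; cleared 0 line(s) (total 0); column heights now [0 0 5 4 0 0], max=5
Drop 3: L rot1 at col 1 lands with bottom-row=5; cleared 0 line(s) (total 0); column heights now [0 8 6 4 0 0], max=8
Drop 4: J rot0 at col 3 lands with bottom-row=4; cleared 0 line(s) (total 0); column heights now [0 8 6 6 5 5], max=8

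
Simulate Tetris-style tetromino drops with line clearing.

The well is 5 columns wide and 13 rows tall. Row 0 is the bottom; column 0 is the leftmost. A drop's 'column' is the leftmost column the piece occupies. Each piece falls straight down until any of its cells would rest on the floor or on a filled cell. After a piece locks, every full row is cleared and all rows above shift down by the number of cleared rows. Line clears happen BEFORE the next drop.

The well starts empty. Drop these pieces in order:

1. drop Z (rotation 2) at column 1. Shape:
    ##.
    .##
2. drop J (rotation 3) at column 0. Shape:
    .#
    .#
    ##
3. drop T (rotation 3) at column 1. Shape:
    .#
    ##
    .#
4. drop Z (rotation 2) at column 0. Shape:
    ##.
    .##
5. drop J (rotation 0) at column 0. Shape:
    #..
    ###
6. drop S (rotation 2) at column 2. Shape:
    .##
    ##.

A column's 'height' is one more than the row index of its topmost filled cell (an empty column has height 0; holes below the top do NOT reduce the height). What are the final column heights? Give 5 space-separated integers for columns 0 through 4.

Drop 1: Z rot2 at col 1 lands with bottom-row=0; cleared 0 line(s) (total 0); column heights now [0 2 2 1 0], max=2
Drop 2: J rot3 at col 0 lands with bottom-row=2; cleared 0 line(s) (total 0); column heights now [3 5 2 1 0], max=5
Drop 3: T rot3 at col 1 lands with bottom-row=4; cleared 0 line(s) (total 0); column heights now [3 6 7 1 0], max=7
Drop 4: Z rot2 at col 0 lands with bottom-row=7; cleared 0 line(s) (total 0); column heights now [9 9 8 1 0], max=9
Drop 5: J rot0 at col 0 lands with bottom-row=9; cleared 0 line(s) (total 0); column heights now [11 10 10 1 0], max=11
Drop 6: S rot2 at col 2 lands with bottom-row=10; cleared 0 line(s) (total 0); column heights now [11 10 11 12 12], max=12

Answer: 11 10 11 12 12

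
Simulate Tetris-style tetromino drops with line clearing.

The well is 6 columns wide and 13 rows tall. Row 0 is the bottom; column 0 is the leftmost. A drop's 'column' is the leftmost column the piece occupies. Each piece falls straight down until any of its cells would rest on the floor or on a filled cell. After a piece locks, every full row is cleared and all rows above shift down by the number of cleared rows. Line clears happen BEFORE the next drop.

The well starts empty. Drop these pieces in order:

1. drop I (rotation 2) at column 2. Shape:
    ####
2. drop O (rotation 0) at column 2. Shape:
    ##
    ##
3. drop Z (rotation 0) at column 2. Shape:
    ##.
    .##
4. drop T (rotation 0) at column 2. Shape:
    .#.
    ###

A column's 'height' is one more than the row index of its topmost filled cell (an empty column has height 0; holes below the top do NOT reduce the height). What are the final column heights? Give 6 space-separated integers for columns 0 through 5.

Answer: 0 0 6 7 6 1

Derivation:
Drop 1: I rot2 at col 2 lands with bottom-row=0; cleared 0 line(s) (total 0); column heights now [0 0 1 1 1 1], max=1
Drop 2: O rot0 at col 2 lands with bottom-row=1; cleared 0 line(s) (total 0); column heights now [0 0 3 3 1 1], max=3
Drop 3: Z rot0 at col 2 lands with bottom-row=3; cleared 0 line(s) (total 0); column heights now [0 0 5 5 4 1], max=5
Drop 4: T rot0 at col 2 lands with bottom-row=5; cleared 0 line(s) (total 0); column heights now [0 0 6 7 6 1], max=7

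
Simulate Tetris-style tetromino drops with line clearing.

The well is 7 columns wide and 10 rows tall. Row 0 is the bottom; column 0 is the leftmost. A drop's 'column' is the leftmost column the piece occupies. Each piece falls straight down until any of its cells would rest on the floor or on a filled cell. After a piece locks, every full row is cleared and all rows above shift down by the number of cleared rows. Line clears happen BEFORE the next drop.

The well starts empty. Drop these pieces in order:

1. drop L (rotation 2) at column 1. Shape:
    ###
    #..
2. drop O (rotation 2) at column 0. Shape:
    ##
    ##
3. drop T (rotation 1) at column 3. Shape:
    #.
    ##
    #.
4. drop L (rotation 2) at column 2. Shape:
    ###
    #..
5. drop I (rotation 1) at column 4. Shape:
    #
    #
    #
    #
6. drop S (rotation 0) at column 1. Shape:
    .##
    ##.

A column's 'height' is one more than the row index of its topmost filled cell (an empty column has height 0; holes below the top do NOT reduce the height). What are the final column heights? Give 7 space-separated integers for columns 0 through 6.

Answer: 4 7 8 8 10 0 0

Derivation:
Drop 1: L rot2 at col 1 lands with bottom-row=0; cleared 0 line(s) (total 0); column heights now [0 2 2 2 0 0 0], max=2
Drop 2: O rot2 at col 0 lands with bottom-row=2; cleared 0 line(s) (total 0); column heights now [4 4 2 2 0 0 0], max=4
Drop 3: T rot1 at col 3 lands with bottom-row=2; cleared 0 line(s) (total 0); column heights now [4 4 2 5 4 0 0], max=5
Drop 4: L rot2 at col 2 lands with bottom-row=4; cleared 0 line(s) (total 0); column heights now [4 4 6 6 6 0 0], max=6
Drop 5: I rot1 at col 4 lands with bottom-row=6; cleared 0 line(s) (total 0); column heights now [4 4 6 6 10 0 0], max=10
Drop 6: S rot0 at col 1 lands with bottom-row=6; cleared 0 line(s) (total 0); column heights now [4 7 8 8 10 0 0], max=10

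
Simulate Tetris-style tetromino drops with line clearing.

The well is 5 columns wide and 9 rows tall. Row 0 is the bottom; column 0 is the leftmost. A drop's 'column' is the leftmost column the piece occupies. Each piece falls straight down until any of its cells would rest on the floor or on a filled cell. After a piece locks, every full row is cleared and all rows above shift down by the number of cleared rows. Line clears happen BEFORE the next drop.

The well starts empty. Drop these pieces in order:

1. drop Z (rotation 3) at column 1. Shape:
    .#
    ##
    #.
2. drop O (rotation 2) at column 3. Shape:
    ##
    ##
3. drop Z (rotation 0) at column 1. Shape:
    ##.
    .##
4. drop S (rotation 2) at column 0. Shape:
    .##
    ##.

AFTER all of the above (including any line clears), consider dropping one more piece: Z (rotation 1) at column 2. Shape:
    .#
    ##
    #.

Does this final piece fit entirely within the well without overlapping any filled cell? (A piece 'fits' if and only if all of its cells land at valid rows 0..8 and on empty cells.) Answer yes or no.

Drop 1: Z rot3 at col 1 lands with bottom-row=0; cleared 0 line(s) (total 0); column heights now [0 2 3 0 0], max=3
Drop 2: O rot2 at col 3 lands with bottom-row=0; cleared 0 line(s) (total 0); column heights now [0 2 3 2 2], max=3
Drop 3: Z rot0 at col 1 lands with bottom-row=3; cleared 0 line(s) (total 0); column heights now [0 5 5 4 2], max=5
Drop 4: S rot2 at col 0 lands with bottom-row=5; cleared 0 line(s) (total 0); column heights now [6 7 7 4 2], max=7
Test piece Z rot1 at col 2 (width 2): heights before test = [6 7 7 4 2]; fits = False

Answer: no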